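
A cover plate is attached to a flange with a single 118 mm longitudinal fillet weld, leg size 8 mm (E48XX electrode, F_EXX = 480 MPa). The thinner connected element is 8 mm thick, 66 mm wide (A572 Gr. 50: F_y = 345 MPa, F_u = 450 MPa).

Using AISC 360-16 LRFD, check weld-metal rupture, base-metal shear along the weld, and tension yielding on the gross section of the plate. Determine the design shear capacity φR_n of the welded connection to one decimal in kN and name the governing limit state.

144.2 kN (weld metal governs)

Weld metal: throat = 0.707×8 = 5.656 mm, L = 118 mm. φR_n = 0.75 × 0.6 × 480 × 5.656 × 118 = 144.2 kN.
Base metal shear (8 mm plate): yield φR_n = 1.0×0.6×345×8×118 = 195.4 kN; rupture φR_n = 0.75×0.6×450×8×118 = 191.2 kN; take 191.2 kN (rupture).
Tension yield (gross): A_g = 66×8 = 528 mm². φR_n = 0.90 × 345 × 528 = 163.9 kN.
Governing: min(144.2, 191.2, 163.9) = 144.2 kN → weld metal.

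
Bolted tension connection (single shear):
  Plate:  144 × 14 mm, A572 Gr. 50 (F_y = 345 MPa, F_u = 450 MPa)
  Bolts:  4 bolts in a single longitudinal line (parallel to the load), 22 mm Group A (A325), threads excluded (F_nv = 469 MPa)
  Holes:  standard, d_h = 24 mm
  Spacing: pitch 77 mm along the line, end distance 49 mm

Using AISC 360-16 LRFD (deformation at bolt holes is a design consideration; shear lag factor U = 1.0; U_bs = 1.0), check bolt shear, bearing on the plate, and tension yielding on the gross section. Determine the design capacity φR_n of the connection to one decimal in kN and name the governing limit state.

Bolt shear: A_b = π(22)²/4 = 380.13 mm². φR_n = 0.75 × 469 × 380.13 × 4 × 1 = 534.8 kN.
Bearing (14 mm plate, F_u = 450 MPa): end bolts L_c = 49 − 24/2 = 37, R_n = min(1.2×37×14×450, 2.4×22×14×450) = 279.72 kN/bolt; interior L_c = 77 − 24 = 53, R_n = 332.64 kN/bolt. φR_n = 0.75 × (1×279.72 + 3×332.64) = 958.2 kN.
Tension yield (gross): A_g = 144×14 = 2016 mm². φR_n = 0.90 × 345 × 2016 = 626.0 kN.
Governing: min(534.8, 958.2, 626.0) = 534.8 kN → bolt shear.

534.8 kN (bolt shear governs)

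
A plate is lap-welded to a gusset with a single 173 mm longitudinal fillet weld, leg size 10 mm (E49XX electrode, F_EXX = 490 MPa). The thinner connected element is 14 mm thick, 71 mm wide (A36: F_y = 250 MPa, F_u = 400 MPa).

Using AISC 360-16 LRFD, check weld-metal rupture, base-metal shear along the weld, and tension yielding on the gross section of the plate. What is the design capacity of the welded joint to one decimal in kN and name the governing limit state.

Weld metal: throat = 0.707×10 = 7.07 mm, L = 173 mm. φR_n = 0.75 × 0.6 × 490 × 7.07 × 173 = 269.7 kN.
Base metal shear (14 mm plate): yield φR_n = 1.0×0.6×250×14×173 = 363.3 kN; rupture φR_n = 0.75×0.6×400×14×173 = 436.0 kN; take 363.3 kN (yield).
Tension yield (gross): A_g = 71×14 = 994 mm². φR_n = 0.90 × 250 × 994 = 223.7 kN.
Governing: min(269.7, 363.3, 223.7) = 223.7 kN → gross-section yield.

223.7 kN (gross-section yield governs)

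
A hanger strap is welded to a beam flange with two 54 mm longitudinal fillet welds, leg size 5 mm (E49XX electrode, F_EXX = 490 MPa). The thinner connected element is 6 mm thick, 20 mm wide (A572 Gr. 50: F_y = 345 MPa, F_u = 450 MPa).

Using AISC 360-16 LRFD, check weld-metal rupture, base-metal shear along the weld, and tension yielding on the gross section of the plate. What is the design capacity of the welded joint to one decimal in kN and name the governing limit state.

37.3 kN (gross-section yield governs)

Weld metal: throat = 0.707×5 = 3.535 mm, L = 2×54 = 108 mm. φR_n = 0.75 × 0.6 × 490 × 3.535 × 108 = 84.2 kN.
Base metal shear (6 mm plate): yield φR_n = 1.0×0.6×345×6×108 = 134.1 kN; rupture φR_n = 0.75×0.6×450×6×108 = 131.2 kN; take 131.2 kN (rupture).
Tension yield (gross): A_g = 20×6 = 120 mm². φR_n = 0.90 × 345 × 120 = 37.3 kN.
Governing: min(84.2, 131.2, 37.3) = 37.3 kN → gross-section yield.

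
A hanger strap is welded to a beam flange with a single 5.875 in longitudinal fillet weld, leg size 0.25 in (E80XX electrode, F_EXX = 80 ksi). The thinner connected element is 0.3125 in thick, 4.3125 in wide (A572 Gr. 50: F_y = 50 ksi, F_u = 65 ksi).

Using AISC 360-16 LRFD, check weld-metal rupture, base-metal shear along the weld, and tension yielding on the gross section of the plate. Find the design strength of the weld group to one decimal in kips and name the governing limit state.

37.4 kips (weld metal governs)

Weld metal: throat = 0.707×0.25 = 0.17675 in, L = 5.875 in. φR_n = 0.75 × 0.6 × 80 × 0.17675 × 5.875 = 37.4 kips.
Base metal shear (0.3125 in plate): yield φR_n = 1.0×0.6×50×0.3125×5.875 = 55.1 kips; rupture φR_n = 0.75×0.6×65×0.3125×5.875 = 53.7 kips; take 53.7 kips (rupture).
Tension yield (gross): A_g = 4.3125×0.3125 = 1.3477 in². φR_n = 0.90 × 50 × 1.3477 = 60.6 kips.
Governing: min(37.4, 53.7, 60.6) = 37.4 kips → weld metal.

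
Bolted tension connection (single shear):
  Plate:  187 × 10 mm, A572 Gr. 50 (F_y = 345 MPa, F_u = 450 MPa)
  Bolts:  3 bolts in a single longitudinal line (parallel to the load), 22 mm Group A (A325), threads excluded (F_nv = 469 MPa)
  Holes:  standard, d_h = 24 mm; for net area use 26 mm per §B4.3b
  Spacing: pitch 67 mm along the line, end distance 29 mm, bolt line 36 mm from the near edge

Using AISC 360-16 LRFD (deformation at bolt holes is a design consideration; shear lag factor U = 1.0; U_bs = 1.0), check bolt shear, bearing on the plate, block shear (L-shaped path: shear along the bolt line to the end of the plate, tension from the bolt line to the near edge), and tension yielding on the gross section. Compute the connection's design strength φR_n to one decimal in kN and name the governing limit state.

Bolt shear: A_b = π(22)²/4 = 380.13 mm². φR_n = 0.75 × 469 × 380.13 × 3 × 1 = 401.1 kN.
Bearing (10 mm plate, F_u = 450 MPa): end bolts L_c = 29 − 24/2 = 17, R_n = min(1.2×17×10×450, 2.4×22×10×450) = 91.8 kN/bolt; interior L_c = 67 − 24 = 43, R_n = 232.2 kN/bolt. φR_n = 0.75 × (1×91.8 + 2×232.2) = 417.2 kN.
Block shear: shear path 1×[29+2×67] = 1×163 mm, A_gv = 1630, A_nv = 1×(163 − 2.5×26)×10 = 980 mm²; tension to near edge: (36 − 0.5×26)×10 = 230 mm². R_n = min(0.6×450×980, 0.6×345×1630) + 1.0×450×230 = min(264.6, 337.41) + 103.5 = 368.1 kN. φR_n = 0.75 × 368.1 = 276.1 kN.
Tension yield (gross): A_g = 187×10 = 1870 mm². φR_n = 0.90 × 345 × 1870 = 580.6 kN.
Governing: min(401.1, 417.2, 276.1, 580.6) = 276.1 kN → block shear.

276.1 kN (block shear governs)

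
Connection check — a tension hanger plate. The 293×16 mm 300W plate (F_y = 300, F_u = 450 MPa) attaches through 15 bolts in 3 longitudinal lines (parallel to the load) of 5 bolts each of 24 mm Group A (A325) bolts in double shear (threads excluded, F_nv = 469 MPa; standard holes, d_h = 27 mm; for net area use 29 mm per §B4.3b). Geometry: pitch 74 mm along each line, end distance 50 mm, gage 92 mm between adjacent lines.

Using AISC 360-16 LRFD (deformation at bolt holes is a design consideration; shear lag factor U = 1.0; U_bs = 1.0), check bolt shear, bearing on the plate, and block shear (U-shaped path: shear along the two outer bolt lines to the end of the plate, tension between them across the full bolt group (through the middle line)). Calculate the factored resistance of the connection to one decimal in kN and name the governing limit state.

2076.8 kN (block shear governs)

Bolt shear: A_b = π(24)²/4 = 452.39 mm². φR_n = 0.75 × 469 × 452.39 × 15 × 2 = 4773.8 kN.
Bearing (16 mm plate, F_u = 450 MPa): end bolts L_c = 50 − 27/2 = 36.5, R_n = min(1.2×36.5×16×450, 2.4×24×16×450) = 315.36 kN/bolt; interior L_c = 74 − 27 = 47, R_n = 406.08 kN/bolt. φR_n = 0.75 × (3×315.36 + 12×406.08) = 4364.3 kN.
Block shear: shear path 2×[50+4×74] = 2×346 mm, A_gv = 11072, A_nv = 2×(346 − 4.5×29)×16 = 6896 mm²; tension across gage: (184 − 2×29)×16 = 2016 mm². R_n = min(0.6×450×6896, 0.6×300×11072) + 1.0×450×2016 = min(1861.9, 1993) + 907.2 = 2769.1 kN. φR_n = 0.75 × 2769.1 = 2076.8 kN.
Governing: min(4773.8, 4364.3, 2076.8) = 2076.8 kN → block shear.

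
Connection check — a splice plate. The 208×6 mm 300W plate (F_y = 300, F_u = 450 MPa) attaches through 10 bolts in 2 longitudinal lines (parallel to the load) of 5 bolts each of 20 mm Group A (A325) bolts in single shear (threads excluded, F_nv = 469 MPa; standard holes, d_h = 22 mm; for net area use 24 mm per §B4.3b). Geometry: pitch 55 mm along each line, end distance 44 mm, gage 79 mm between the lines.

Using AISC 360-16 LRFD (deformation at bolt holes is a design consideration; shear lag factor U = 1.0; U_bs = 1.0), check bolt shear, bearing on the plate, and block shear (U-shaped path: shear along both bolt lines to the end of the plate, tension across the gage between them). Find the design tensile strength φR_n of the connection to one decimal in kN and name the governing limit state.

490.5 kN (block shear governs)

Bolt shear: A_b = π(20)²/4 = 314.16 mm². φR_n = 0.75 × 469 × 314.16 × 10 × 1 = 1105.1 kN.
Bearing (6 mm plate, F_u = 450 MPa): end bolts L_c = 44 − 22/2 = 33, R_n = min(1.2×33×6×450, 2.4×20×6×450) = 106.92 kN/bolt; interior L_c = 55 − 22 = 33, R_n = 106.92 kN/bolt. φR_n = 0.75 × (2×106.92 + 8×106.92) = 801.9 kN.
Block shear: shear path 2×[44+4×55] = 2×264 mm, A_gv = 3168, A_nv = 2×(264 − 4.5×24)×6 = 1872 mm²; tension across gage: (79 − 1×24)×6 = 330 mm². R_n = min(0.6×450×1872, 0.6×300×3168) + 1.0×450×330 = min(505.44, 570.24) + 148.5 = 653.94 kN. φR_n = 0.75 × 653.94 = 490.5 kN.
Governing: min(1105.1, 801.9, 490.5) = 490.5 kN → block shear.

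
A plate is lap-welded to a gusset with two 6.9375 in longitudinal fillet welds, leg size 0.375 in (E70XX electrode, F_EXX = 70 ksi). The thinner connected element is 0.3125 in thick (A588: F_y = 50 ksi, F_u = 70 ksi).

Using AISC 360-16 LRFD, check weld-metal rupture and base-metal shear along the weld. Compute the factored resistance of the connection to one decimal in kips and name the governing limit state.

Weld metal: throat = 0.707×0.375 = 0.26513 in, L = 2×6.9375 = 13.875 in. φR_n = 0.75 × 0.6 × 70 × 0.26513 × 13.875 = 115.9 kips.
Base metal shear (0.3125 in plate): yield φR_n = 1.0×0.6×50×0.3125×13.875 = 130.1 kips; rupture φR_n = 0.75×0.6×70×0.3125×13.875 = 136.6 kips; take 130.1 kips (yield).
Governing: min(115.9, 130.1) = 115.9 kips → weld metal.

115.9 kips (weld metal governs)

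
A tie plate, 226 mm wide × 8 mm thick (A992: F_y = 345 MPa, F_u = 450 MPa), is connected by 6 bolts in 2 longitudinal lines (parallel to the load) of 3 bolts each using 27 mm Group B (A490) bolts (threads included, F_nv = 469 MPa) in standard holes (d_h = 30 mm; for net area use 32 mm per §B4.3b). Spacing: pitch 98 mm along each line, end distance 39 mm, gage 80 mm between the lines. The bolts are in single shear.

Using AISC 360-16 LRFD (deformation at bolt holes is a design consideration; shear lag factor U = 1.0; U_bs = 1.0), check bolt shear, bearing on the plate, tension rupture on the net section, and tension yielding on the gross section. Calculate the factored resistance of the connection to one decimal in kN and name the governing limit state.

437.4 kN (net-section rupture governs)

Bolt shear: A_b = π(27)²/4 = 572.56 mm². φR_n = 0.75 × 469 × 572.56 × 6 × 1 = 1208.4 kN.
Bearing (8 mm plate, F_u = 450 MPa): end bolts L_c = 39 − 30/2 = 24, R_n = min(1.2×24×8×450, 2.4×27×8×450) = 103.68 kN/bolt; interior L_c = 98 − 30 = 68, R_n = 233.28 kN/bolt. φR_n = 0.75 × (2×103.68 + 4×233.28) = 855.4 kN.
Tension rupture (net): A_n = (226 − 2×32)×8 = 1296 mm² (U = 1.0, A_e = A_n). φR_n = 0.75 × 450 × 1296 = 437.4 kN.
Tension yield (gross): A_g = 226×8 = 1808 mm². φR_n = 0.90 × 345 × 1808 = 561.4 kN.
Governing: min(1208.4, 855.4, 437.4, 561.4) = 437.4 kN → net-section rupture.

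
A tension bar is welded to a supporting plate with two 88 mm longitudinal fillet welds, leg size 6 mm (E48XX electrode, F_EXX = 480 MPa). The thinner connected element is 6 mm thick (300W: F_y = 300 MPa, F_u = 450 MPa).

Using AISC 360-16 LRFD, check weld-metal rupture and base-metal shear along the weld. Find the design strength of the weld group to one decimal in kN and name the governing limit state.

Weld metal: throat = 0.707×6 = 4.242 mm, L = 2×88 = 176 mm. φR_n = 0.75 × 0.6 × 480 × 4.242 × 176 = 161.3 kN.
Base metal shear (6 mm plate): yield φR_n = 1.0×0.6×300×6×176 = 190.1 kN; rupture φR_n = 0.75×0.6×450×6×176 = 213.8 kN; take 190.1 kN (yield).
Governing: min(161.3, 190.1) = 161.3 kN → weld metal.

161.3 kN (weld metal governs)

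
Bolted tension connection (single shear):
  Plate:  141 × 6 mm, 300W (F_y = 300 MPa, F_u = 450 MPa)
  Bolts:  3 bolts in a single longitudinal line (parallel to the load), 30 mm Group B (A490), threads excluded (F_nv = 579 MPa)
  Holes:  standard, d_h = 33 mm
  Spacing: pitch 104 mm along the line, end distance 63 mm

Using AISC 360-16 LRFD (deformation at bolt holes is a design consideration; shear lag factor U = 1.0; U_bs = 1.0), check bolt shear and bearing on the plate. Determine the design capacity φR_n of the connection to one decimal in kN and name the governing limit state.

Bolt shear: A_b = π(30)²/4 = 706.86 mm². φR_n = 0.75 × 579 × 706.86 × 3 × 1 = 920.9 kN.
Bearing (6 mm plate, F_u = 450 MPa): end bolts L_c = 63 − 33/2 = 46.5, R_n = min(1.2×46.5×6×450, 2.4×30×6×450) = 150.66 kN/bolt; interior L_c = 104 − 33 = 71, R_n = 194.4 kN/bolt. φR_n = 0.75 × (1×150.66 + 2×194.4) = 404.6 kN.
Governing: min(920.9, 404.6) = 404.6 kN → bearing.

404.6 kN (bearing governs)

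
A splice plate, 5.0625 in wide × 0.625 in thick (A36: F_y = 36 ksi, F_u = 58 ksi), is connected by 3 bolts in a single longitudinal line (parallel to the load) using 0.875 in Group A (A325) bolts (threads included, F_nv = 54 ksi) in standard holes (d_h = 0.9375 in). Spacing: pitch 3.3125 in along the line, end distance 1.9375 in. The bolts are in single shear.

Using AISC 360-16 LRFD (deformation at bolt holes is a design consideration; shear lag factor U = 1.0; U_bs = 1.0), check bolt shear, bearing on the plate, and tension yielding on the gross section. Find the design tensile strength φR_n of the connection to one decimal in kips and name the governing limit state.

73.1 kips (bolt shear governs)

Bolt shear: A_b = π(0.875)²/4 = 0.60132 in². φR_n = 0.75 × 54 × 0.60132 × 3 × 1 = 73.1 kips.
Bearing (0.625 in plate, F_u = 58 ksi): end bolts L_c = 1.9375 − 0.9375/2 = 1.46875, R_n = min(1.2×1.46875×0.625×58, 2.4×0.875×0.625×58) = 63.891 kips/bolt; interior L_c = 3.3125 − 0.9375 = 2.375, R_n = 76.125 kips/bolt. φR_n = 0.75 × (1×63.891 + 2×76.125) = 162.1 kips.
Tension yield (gross): A_g = 5.0625×0.625 = 3.1641 in². φR_n = 0.90 × 36 × 3.1641 = 102.5 kips.
Governing: min(73.1, 162.1, 102.5) = 73.1 kips → bolt shear.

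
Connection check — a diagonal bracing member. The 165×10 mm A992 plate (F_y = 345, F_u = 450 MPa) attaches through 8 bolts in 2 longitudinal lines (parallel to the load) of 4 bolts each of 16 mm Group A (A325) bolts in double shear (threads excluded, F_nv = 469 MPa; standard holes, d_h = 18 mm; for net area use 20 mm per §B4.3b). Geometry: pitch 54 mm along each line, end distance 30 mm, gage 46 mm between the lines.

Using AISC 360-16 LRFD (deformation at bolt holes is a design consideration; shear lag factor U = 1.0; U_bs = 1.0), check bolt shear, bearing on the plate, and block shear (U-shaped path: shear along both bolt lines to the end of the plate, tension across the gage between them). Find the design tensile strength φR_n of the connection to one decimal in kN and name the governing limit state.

Bolt shear: A_b = π(16)²/4 = 201.06 mm². φR_n = 0.75 × 469 × 201.06 × 8 × 2 = 1131.6 kN.
Bearing (10 mm plate, F_u = 450 MPa): end bolts L_c = 30 − 18/2 = 21, R_n = min(1.2×21×10×450, 2.4×16×10×450) = 113.4 kN/bolt; interior L_c = 54 − 18 = 36, R_n = 172.8 kN/bolt. φR_n = 0.75 × (2×113.4 + 6×172.8) = 947.7 kN.
Block shear: shear path 2×[30+3×54] = 2×192 mm, A_gv = 3840, A_nv = 2×(192 − 3.5×20)×10 = 2440 mm²; tension across gage: (46 − 1×20)×10 = 260 mm². R_n = min(0.6×450×2440, 0.6×345×3840) + 1.0×450×260 = min(658.8, 794.88) + 117 = 775.8 kN. φR_n = 0.75 × 775.8 = 581.9 kN.
Governing: min(1131.6, 947.7, 581.9) = 581.9 kN → block shear.

581.9 kN (block shear governs)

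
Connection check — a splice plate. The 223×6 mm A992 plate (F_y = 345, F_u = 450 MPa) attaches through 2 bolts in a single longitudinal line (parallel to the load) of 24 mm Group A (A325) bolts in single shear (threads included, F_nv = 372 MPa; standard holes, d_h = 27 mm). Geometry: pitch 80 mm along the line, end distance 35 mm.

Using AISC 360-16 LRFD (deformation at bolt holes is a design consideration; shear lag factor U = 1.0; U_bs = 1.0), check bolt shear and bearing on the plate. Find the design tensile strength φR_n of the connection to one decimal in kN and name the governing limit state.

168.9 kN (bearing governs)

Bolt shear: A_b = π(24)²/4 = 452.39 mm². φR_n = 0.75 × 372 × 452.39 × 2 × 1 = 252.4 kN.
Bearing (6 mm plate, F_u = 450 MPa): end bolts L_c = 35 − 27/2 = 21.5, R_n = min(1.2×21.5×6×450, 2.4×24×6×450) = 69.66 kN/bolt; interior L_c = 80 − 27 = 53, R_n = 155.52 kN/bolt. φR_n = 0.75 × (1×69.66 + 1×155.52) = 168.9 kN.
Governing: min(252.4, 168.9) = 168.9 kN → bearing.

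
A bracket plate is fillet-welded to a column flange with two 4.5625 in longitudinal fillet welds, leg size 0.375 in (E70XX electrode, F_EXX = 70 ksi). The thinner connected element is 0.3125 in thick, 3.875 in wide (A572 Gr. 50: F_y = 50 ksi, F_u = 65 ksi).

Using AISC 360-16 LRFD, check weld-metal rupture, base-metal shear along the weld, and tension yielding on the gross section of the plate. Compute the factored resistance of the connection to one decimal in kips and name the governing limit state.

Weld metal: throat = 0.707×0.375 = 0.26513 in, L = 2×4.5625 = 9.125 in. φR_n = 0.75 × 0.6 × 70 × 0.26513 × 9.125 = 76.2 kips.
Base metal shear (0.3125 in plate): yield φR_n = 1.0×0.6×50×0.3125×9.125 = 85.5 kips; rupture φR_n = 0.75×0.6×65×0.3125×9.125 = 83.4 kips; take 83.4 kips (rupture).
Tension yield (gross): A_g = 3.875×0.3125 = 1.2109 in². φR_n = 0.90 × 50 × 1.2109 = 54.5 kips.
Governing: min(76.2, 83.4, 54.5) = 54.5 kips → gross-section yield.

54.5 kips (gross-section yield governs)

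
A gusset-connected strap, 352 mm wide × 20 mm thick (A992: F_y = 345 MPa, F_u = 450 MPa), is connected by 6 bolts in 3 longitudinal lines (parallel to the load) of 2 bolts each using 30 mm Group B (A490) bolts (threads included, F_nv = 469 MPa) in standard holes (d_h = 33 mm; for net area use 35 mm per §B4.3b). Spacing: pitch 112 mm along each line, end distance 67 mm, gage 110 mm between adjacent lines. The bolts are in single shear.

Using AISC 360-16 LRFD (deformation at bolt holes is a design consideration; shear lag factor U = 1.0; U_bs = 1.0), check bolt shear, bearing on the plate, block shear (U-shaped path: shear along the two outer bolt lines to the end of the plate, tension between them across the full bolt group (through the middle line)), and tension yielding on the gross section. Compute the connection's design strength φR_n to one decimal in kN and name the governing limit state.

Bolt shear: A_b = π(30)²/4 = 706.86 mm². φR_n = 0.75 × 469 × 706.86 × 6 × 1 = 1491.8 kN.
Bearing (20 mm plate, F_u = 450 MPa): end bolts L_c = 67 − 33/2 = 50.5, R_n = min(1.2×50.5×20×450, 2.4×30×20×450) = 545.4 kN/bolt; interior L_c = 112 − 33 = 79, R_n = 648 kN/bolt. φR_n = 0.75 × (3×545.4 + 3×648) = 2685.2 kN.
Block shear: shear path 2×[67+1×112] = 2×179 mm, A_gv = 7160, A_nv = 2×(179 − 1.5×35)×20 = 5060 mm²; tension across gage: (220 − 2×35)×20 = 3000 mm². R_n = min(0.6×450×5060, 0.6×345×7160) + 1.0×450×3000 = min(1366.2, 1482.1) + 1350 = 2716.2 kN. φR_n = 0.75 × 2716.2 = 2037.2 kN.
Tension yield (gross): A_g = 352×20 = 7040 mm². φR_n = 0.90 × 345 × 7040 = 2185.9 kN.
Governing: min(1491.8, 2685.2, 2037.2, 2185.9) = 1491.8 kN → bolt shear.

1491.8 kN (bolt shear governs)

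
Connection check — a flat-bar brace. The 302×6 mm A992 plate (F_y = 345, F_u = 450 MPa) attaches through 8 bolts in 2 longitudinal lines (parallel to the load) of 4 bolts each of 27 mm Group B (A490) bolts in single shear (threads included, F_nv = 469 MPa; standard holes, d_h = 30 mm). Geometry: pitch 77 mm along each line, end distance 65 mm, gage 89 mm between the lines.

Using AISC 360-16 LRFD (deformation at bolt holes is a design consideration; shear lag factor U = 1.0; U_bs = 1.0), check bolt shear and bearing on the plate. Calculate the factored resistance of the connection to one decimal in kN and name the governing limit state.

Bolt shear: A_b = π(27)²/4 = 572.56 mm². φR_n = 0.75 × 469 × 572.56 × 8 × 1 = 1611.2 kN.
Bearing (6 mm plate, F_u = 450 MPa): end bolts L_c = 65 − 30/2 = 50, R_n = min(1.2×50×6×450, 2.4×27×6×450) = 162 kN/bolt; interior L_c = 77 − 30 = 47, R_n = 152.28 kN/bolt. φR_n = 0.75 × (2×162 + 6×152.28) = 928.3 kN.
Governing: min(1611.2, 928.3) = 928.3 kN → bearing.

928.3 kN (bearing governs)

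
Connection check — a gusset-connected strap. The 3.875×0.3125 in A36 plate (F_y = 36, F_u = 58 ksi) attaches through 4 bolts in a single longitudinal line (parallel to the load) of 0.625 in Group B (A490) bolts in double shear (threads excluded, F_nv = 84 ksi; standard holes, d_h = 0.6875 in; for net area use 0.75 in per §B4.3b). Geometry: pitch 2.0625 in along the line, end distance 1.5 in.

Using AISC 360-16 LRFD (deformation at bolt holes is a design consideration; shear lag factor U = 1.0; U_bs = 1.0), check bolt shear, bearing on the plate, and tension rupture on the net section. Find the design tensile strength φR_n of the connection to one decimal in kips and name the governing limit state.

42.5 kips (net-section rupture governs)

Bolt shear: A_b = π(0.625)²/4 = 0.3068 in². φR_n = 0.75 × 84 × 0.3068 × 4 × 2 = 154.6 kips.
Bearing (0.3125 in plate, F_u = 58 ksi): end bolts L_c = 1.5 − 0.6875/2 = 1.15625, R_n = min(1.2×1.15625×0.3125×58, 2.4×0.625×0.3125×58) = 25.148 kips/bolt; interior L_c = 2.0625 − 0.6875 = 1.375, R_n = 27.188 kips/bolt. φR_n = 0.75 × (1×25.148 + 3×27.188) = 80.0 kips.
Tension rupture (net): A_n = (3.875 − 1×0.75)×0.3125 = 0.97656 in² (U = 1.0, A_e = A_n). φR_n = 0.75 × 58 × 0.97656 = 42.5 kips.
Governing: min(154.6, 80.0, 42.5) = 42.5 kips → net-section rupture.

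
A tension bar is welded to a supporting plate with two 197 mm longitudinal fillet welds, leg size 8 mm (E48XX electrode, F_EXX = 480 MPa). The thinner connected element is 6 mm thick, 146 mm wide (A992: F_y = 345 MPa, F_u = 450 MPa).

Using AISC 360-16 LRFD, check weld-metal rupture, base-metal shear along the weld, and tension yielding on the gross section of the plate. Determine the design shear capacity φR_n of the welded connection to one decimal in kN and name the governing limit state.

Weld metal: throat = 0.707×8 = 5.656 mm, L = 2×197 = 394 mm. φR_n = 0.75 × 0.6 × 480 × 5.656 × 394 = 481.3 kN.
Base metal shear (6 mm plate): yield φR_n = 1.0×0.6×345×6×394 = 489.3 kN; rupture φR_n = 0.75×0.6×450×6×394 = 478.7 kN; take 478.7 kN (rupture).
Tension yield (gross): A_g = 146×6 = 876 mm². φR_n = 0.90 × 345 × 876 = 272.0 kN.
Governing: min(481.3, 478.7, 272.0) = 272.0 kN → gross-section yield.

272.0 kN (gross-section yield governs)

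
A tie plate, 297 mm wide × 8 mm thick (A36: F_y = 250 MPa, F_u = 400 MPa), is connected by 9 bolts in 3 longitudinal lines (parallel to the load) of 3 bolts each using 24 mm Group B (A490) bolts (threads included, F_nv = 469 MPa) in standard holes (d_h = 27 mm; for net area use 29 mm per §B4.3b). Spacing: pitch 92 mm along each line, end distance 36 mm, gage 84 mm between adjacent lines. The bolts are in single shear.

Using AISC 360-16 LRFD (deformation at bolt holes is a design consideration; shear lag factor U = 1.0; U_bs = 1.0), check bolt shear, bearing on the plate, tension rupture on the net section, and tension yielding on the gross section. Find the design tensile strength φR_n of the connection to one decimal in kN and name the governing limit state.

Bolt shear: A_b = π(24)²/4 = 452.39 mm². φR_n = 0.75 × 469 × 452.39 × 9 × 1 = 1432.2 kN.
Bearing (8 mm plate, F_u = 400 MPa): end bolts L_c = 36 − 27/2 = 22.5, R_n = min(1.2×22.5×8×400, 2.4×24×8×400) = 86.4 kN/bolt; interior L_c = 92 − 27 = 65, R_n = 184.32 kN/bolt. φR_n = 0.75 × (3×86.4 + 6×184.32) = 1023.8 kN.
Tension rupture (net): A_n = (297 − 3×29)×8 = 1680 mm² (U = 1.0, A_e = A_n). φR_n = 0.75 × 400 × 1680 = 504.0 kN.
Tension yield (gross): A_g = 297×8 = 2376 mm². φR_n = 0.90 × 250 × 2376 = 534.6 kN.
Governing: min(1432.2, 1023.8, 504.0, 534.6) = 504.0 kN → net-section rupture.

504.0 kN (net-section rupture governs)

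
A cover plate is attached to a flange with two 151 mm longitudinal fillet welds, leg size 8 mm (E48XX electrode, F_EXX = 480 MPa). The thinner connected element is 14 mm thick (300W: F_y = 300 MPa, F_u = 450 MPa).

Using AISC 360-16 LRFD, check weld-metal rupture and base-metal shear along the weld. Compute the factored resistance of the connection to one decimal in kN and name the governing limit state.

Weld metal: throat = 0.707×8 = 5.656 mm, L = 2×151 = 302 mm. φR_n = 0.75 × 0.6 × 480 × 5.656 × 302 = 369.0 kN.
Base metal shear (14 mm plate): yield φR_n = 1.0×0.6×300×14×302 = 761.0 kN; rupture φR_n = 0.75×0.6×450×14×302 = 856.2 kN; take 761.0 kN (yield).
Governing: min(369.0, 761.0) = 369.0 kN → weld metal.

369.0 kN (weld metal governs)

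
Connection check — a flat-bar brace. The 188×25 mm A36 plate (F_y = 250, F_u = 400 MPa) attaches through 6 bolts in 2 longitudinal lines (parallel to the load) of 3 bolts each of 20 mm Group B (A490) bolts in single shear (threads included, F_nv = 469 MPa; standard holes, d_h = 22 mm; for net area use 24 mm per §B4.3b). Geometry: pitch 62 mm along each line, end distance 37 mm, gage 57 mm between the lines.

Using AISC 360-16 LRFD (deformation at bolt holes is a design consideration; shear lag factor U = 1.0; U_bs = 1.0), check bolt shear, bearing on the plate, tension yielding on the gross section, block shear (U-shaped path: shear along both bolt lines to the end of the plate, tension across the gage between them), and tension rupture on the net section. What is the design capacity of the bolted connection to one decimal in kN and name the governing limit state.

663.0 kN (bolt shear governs)

Bolt shear: A_b = π(20)²/4 = 314.16 mm². φR_n = 0.75 × 469 × 314.16 × 6 × 1 = 663.0 kN.
Bearing (25 mm plate, F_u = 400 MPa): end bolts L_c = 37 − 22/2 = 26, R_n = min(1.2×26×25×400, 2.4×20×25×400) = 312 kN/bolt; interior L_c = 62 − 22 = 40, R_n = 480 kN/bolt. φR_n = 0.75 × (2×312 + 4×480) = 1908.0 kN.
Tension yield (gross): A_g = 188×25 = 4700 mm². φR_n = 0.90 × 250 × 4700 = 1057.5 kN.
Block shear: shear path 2×[37+2×62] = 2×161 mm, A_gv = 8050, A_nv = 2×(161 − 2.5×24)×25 = 5050 mm²; tension across gage: (57 − 1×24)×25 = 825 mm². R_n = min(0.6×400×5050, 0.6×250×8050) + 1.0×400×825 = min(1212, 1207.5) + 330 = 1537.5 kN. φR_n = 0.75 × 1537.5 = 1153.1 kN.
Tension rupture (net): A_n = (188 − 2×24)×25 = 3500 mm² (U = 1.0, A_e = A_n). φR_n = 0.75 × 400 × 3500 = 1050.0 kN.
Governing: min(663.0, 1908.0, 1057.5, 1153.1, 1050.0) = 663.0 kN → bolt shear.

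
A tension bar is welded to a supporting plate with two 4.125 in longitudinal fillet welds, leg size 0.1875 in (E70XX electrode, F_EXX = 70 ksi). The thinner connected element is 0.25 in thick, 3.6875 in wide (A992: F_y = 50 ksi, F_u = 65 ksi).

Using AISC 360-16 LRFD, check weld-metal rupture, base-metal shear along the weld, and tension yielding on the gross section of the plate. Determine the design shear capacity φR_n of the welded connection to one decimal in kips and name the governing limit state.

Weld metal: throat = 0.707×0.1875 = 0.13256 in, L = 2×4.125 = 8.25 in. φR_n = 0.75 × 0.6 × 70 × 0.13256 × 8.25 = 34.4 kips.
Base metal shear (0.25 in plate): yield φR_n = 1.0×0.6×50×0.25×8.25 = 61.9 kips; rupture φR_n = 0.75×0.6×65×0.25×8.25 = 60.3 kips; take 60.3 kips (rupture).
Tension yield (gross): A_g = 3.6875×0.25 = 0.92188 in². φR_n = 0.90 × 50 × 0.92188 = 41.5 kips.
Governing: min(34.4, 60.3, 41.5) = 34.4 kips → weld metal.

34.4 kips (weld metal governs)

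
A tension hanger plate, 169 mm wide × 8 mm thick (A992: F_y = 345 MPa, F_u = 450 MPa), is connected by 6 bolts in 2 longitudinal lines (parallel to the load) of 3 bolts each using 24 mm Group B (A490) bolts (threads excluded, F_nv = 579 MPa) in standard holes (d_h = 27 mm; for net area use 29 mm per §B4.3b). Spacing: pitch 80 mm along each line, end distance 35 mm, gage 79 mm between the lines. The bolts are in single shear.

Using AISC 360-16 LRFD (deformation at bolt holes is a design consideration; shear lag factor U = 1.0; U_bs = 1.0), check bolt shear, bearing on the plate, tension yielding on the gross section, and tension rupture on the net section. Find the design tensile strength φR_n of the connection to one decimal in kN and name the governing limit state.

299.7 kN (net-section rupture governs)

Bolt shear: A_b = π(24)²/4 = 452.39 mm². φR_n = 0.75 × 579 × 452.39 × 6 × 1 = 1178.7 kN.
Bearing (8 mm plate, F_u = 450 MPa): end bolts L_c = 35 − 27/2 = 21.5, R_n = min(1.2×21.5×8×450, 2.4×24×8×450) = 92.88 kN/bolt; interior L_c = 80 − 27 = 53, R_n = 207.36 kN/bolt. φR_n = 0.75 × (2×92.88 + 4×207.36) = 761.4 kN.
Tension yield (gross): A_g = 169×8 = 1352 mm². φR_n = 0.90 × 345 × 1352 = 419.8 kN.
Tension rupture (net): A_n = (169 − 2×29)×8 = 888 mm² (U = 1.0, A_e = A_n). φR_n = 0.75 × 450 × 888 = 299.7 kN.
Governing: min(1178.7, 761.4, 419.8, 299.7) = 299.7 kN → net-section rupture.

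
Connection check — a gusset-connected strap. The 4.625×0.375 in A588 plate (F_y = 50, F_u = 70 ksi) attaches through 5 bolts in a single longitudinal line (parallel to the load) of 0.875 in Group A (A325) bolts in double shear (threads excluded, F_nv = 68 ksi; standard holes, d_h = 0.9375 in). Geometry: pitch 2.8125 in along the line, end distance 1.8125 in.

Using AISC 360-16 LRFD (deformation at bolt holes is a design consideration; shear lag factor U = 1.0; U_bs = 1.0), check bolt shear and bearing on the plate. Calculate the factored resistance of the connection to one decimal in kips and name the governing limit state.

Bolt shear: A_b = π(0.875)²/4 = 0.60132 in². φR_n = 0.75 × 68 × 0.60132 × 5 × 2 = 306.7 kips.
Bearing (0.375 in plate, F_u = 70 ksi): end bolts L_c = 1.8125 − 0.9375/2 = 1.34375, R_n = min(1.2×1.34375×0.375×70, 2.4×0.875×0.375×70) = 42.328 kips/bolt; interior L_c = 2.8125 − 0.9375 = 1.875, R_n = 55.125 kips/bolt. φR_n = 0.75 × (1×42.328 + 4×55.125) = 197.1 kips.
Governing: min(306.7, 197.1) = 197.1 kips → bearing.

197.1 kips (bearing governs)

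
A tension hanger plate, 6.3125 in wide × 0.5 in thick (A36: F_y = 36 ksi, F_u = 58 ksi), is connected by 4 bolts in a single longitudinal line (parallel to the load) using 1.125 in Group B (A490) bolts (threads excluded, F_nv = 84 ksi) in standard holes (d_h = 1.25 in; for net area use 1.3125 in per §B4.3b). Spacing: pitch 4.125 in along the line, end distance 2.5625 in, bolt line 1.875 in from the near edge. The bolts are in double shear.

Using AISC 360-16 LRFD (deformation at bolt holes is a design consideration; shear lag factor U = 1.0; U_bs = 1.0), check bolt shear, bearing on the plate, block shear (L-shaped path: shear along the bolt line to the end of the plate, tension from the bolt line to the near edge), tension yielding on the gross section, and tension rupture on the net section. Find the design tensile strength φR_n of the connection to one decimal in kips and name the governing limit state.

Bolt shear: A_b = π(1.125)²/4 = 0.99402 in². φR_n = 0.75 × 84 × 0.99402 × 4 × 2 = 501.0 kips.
Bearing (0.5 in plate, F_u = 58 ksi): end bolts L_c = 2.5625 − 1.25/2 = 1.9375, R_n = min(1.2×1.9375×0.5×58, 2.4×1.125×0.5×58) = 67.425 kips/bolt; interior L_c = 4.125 − 1.25 = 2.875, R_n = 78.3 kips/bolt. φR_n = 0.75 × (1×67.425 + 3×78.3) = 226.7 kips.
Block shear: shear path 1×[2.5625+3×4.125] = 1×14.9375 in, A_gv = 7.4688, A_nv = 1×(14.9375 − 3.5×1.3125)×0.5 = 5.1719 in²; tension to near edge: (1.875 − 0.5×1.3125)×0.5 = 0.60938 in². R_n = min(0.6×58×5.1719, 0.6×36×7.4688) + 1.0×58×0.60938 = min(179.98, 161.33) + 35.344 = 196.67 kips. φR_n = 0.75 × 196.67 = 147.5 kips.
Tension yield (gross): A_g = 6.3125×0.5 = 3.1563 in². φR_n = 0.90 × 36 × 3.1563 = 102.3 kips.
Tension rupture (net): A_n = (6.3125 − 1×1.3125)×0.5 = 2.5 in² (U = 1.0, A_e = A_n). φR_n = 0.75 × 58 × 2.5 = 108.8 kips.
Governing: min(501.0, 226.7, 147.5, 102.3, 108.8) = 102.3 kips → gross-section yield.

102.3 kips (gross-section yield governs)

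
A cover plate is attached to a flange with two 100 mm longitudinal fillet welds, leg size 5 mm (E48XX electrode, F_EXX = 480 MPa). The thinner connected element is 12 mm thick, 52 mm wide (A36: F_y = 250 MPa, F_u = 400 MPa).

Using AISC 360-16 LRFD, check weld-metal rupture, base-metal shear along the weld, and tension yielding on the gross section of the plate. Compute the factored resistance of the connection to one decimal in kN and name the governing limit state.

140.4 kN (gross-section yield governs)

Weld metal: throat = 0.707×5 = 3.535 mm, L = 2×100 = 200 mm. φR_n = 0.75 × 0.6 × 480 × 3.535 × 200 = 152.7 kN.
Base metal shear (12 mm plate): yield φR_n = 1.0×0.6×250×12×200 = 360.0 kN; rupture φR_n = 0.75×0.6×400×12×200 = 432.0 kN; take 360.0 kN (yield).
Tension yield (gross): A_g = 52×12 = 624 mm². φR_n = 0.90 × 250 × 624 = 140.4 kN.
Governing: min(152.7, 360.0, 140.4) = 140.4 kN → gross-section yield.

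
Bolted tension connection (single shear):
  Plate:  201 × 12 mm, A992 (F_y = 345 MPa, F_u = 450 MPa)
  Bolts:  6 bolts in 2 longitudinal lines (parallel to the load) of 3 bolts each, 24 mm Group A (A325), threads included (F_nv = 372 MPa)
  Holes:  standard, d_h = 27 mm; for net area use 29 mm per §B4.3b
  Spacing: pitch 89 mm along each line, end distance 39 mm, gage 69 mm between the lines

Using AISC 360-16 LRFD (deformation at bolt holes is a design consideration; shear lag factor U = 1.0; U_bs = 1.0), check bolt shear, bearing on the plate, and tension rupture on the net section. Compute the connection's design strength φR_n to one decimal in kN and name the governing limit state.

Bolt shear: A_b = π(24)²/4 = 452.39 mm². φR_n = 0.75 × 372 × 452.39 × 6 × 1 = 757.3 kN.
Bearing (12 mm plate, F_u = 450 MPa): end bolts L_c = 39 − 27/2 = 25.5, R_n = min(1.2×25.5×12×450, 2.4×24×12×450) = 165.24 kN/bolt; interior L_c = 89 − 27 = 62, R_n = 311.04 kN/bolt. φR_n = 0.75 × (2×165.24 + 4×311.04) = 1181.0 kN.
Tension rupture (net): A_n = (201 − 2×29)×12 = 1716 mm² (U = 1.0, A_e = A_n). φR_n = 0.75 × 450 × 1716 = 579.2 kN.
Governing: min(757.3, 1181.0, 579.2) = 579.2 kN → net-section rupture.

579.2 kN (net-section rupture governs)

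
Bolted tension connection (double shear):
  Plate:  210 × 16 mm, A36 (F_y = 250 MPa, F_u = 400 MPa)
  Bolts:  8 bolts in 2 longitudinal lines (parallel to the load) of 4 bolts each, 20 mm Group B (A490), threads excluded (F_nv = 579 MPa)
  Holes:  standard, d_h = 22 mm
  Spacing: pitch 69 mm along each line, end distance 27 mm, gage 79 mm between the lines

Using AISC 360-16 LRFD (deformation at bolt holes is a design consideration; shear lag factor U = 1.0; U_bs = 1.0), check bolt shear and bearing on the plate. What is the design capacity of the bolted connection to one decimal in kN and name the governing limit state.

Bolt shear: A_b = π(20)²/4 = 314.16 mm². φR_n = 0.75 × 579 × 314.16 × 8 × 2 = 2182.8 kN.
Bearing (16 mm plate, F_u = 400 MPa): end bolts L_c = 27 − 22/2 = 16, R_n = min(1.2×16×16×400, 2.4×20×16×400) = 122.88 kN/bolt; interior L_c = 69 − 22 = 47, R_n = 307.2 kN/bolt. φR_n = 0.75 × (2×122.88 + 6×307.2) = 1566.7 kN.
Governing: min(2182.8, 1566.7) = 1566.7 kN → bearing.

1566.7 kN (bearing governs)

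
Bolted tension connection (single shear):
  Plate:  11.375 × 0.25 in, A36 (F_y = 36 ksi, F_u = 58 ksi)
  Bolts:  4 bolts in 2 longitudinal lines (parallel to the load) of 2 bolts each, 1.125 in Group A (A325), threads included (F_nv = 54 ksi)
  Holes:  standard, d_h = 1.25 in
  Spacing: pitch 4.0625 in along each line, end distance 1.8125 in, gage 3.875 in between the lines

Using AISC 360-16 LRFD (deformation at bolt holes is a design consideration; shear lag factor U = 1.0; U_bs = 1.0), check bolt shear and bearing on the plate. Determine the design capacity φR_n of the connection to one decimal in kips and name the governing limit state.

Bolt shear: A_b = π(1.125)²/4 = 0.99402 in². φR_n = 0.75 × 54 × 0.99402 × 4 × 1 = 161.0 kips.
Bearing (0.25 in plate, F_u = 58 ksi): end bolts L_c = 1.8125 − 1.25/2 = 1.1875, R_n = min(1.2×1.1875×0.25×58, 2.4×1.125×0.25×58) = 20.663 kips/bolt; interior L_c = 4.0625 − 1.25 = 2.8125, R_n = 39.15 kips/bolt. φR_n = 0.75 × (2×20.663 + 2×39.15) = 89.7 kips.
Governing: min(161.0, 89.7) = 89.7 kips → bearing.

89.7 kips (bearing governs)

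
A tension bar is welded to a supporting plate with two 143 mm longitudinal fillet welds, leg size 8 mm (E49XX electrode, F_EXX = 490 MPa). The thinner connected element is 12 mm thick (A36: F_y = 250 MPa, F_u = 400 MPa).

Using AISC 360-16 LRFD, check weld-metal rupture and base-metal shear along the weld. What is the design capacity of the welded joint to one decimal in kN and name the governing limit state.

356.7 kN (weld metal governs)

Weld metal: throat = 0.707×8 = 5.656 mm, L = 2×143 = 286 mm. φR_n = 0.75 × 0.6 × 490 × 5.656 × 286 = 356.7 kN.
Base metal shear (12 mm plate): yield φR_n = 1.0×0.6×250×12×286 = 514.8 kN; rupture φR_n = 0.75×0.6×400×12×286 = 617.8 kN; take 514.8 kN (yield).
Governing: min(356.7, 514.8) = 356.7 kN → weld metal.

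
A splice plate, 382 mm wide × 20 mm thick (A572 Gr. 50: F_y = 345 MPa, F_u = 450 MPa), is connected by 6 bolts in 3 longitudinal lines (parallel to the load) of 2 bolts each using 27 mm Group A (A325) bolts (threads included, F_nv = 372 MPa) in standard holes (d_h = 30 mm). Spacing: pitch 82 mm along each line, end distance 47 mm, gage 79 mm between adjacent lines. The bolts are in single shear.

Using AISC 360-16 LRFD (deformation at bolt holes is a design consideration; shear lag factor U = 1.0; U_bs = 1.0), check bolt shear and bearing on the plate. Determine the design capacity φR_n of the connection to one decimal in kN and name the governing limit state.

Bolt shear: A_b = π(27)²/4 = 572.56 mm². φR_n = 0.75 × 372 × 572.56 × 6 × 1 = 958.5 kN.
Bearing (20 mm plate, F_u = 450 MPa): end bolts L_c = 47 − 30/2 = 32, R_n = min(1.2×32×20×450, 2.4×27×20×450) = 345.6 kN/bolt; interior L_c = 82 − 30 = 52, R_n = 561.6 kN/bolt. φR_n = 0.75 × (3×345.6 + 3×561.6) = 2041.2 kN.
Governing: min(958.5, 2041.2) = 958.5 kN → bolt shear.

958.5 kN (bolt shear governs)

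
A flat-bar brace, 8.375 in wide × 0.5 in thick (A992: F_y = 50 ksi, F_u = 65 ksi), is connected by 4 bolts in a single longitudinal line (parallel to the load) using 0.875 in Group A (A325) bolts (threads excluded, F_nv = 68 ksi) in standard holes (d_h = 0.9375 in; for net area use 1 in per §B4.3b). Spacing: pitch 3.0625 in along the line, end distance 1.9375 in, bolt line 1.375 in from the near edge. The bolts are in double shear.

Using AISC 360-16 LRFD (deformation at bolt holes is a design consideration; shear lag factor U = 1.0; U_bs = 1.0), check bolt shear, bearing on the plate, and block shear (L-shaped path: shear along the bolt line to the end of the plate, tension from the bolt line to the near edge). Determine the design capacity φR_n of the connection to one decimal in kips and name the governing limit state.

Bolt shear: A_b = π(0.875)²/4 = 0.60132 in². φR_n = 0.75 × 68 × 0.60132 × 4 × 2 = 245.3 kips.
Bearing (0.5 in plate, F_u = 65 ksi): end bolts L_c = 1.9375 − 0.9375/2 = 1.46875, R_n = min(1.2×1.46875×0.5×65, 2.4×0.875×0.5×65) = 57.281 kips/bolt; interior L_c = 3.0625 − 0.9375 = 2.125, R_n = 68.25 kips/bolt. φR_n = 0.75 × (1×57.281 + 3×68.25) = 196.5 kips.
Block shear: shear path 1×[1.9375+3×3.0625] = 1×11.125 in, A_gv = 5.5625, A_nv = 1×(11.125 − 3.5×1)×0.5 = 3.8125 in²; tension to near edge: (1.375 − 0.5×1)×0.5 = 0.4375 in². R_n = min(0.6×65×3.8125, 0.6×50×5.5625) + 1.0×65×0.4375 = min(148.69, 166.88) + 28.438 = 177.13 kips. φR_n = 0.75 × 177.13 = 132.8 kips.
Governing: min(245.3, 196.5, 132.8) = 132.8 kips → block shear.

132.8 kips (block shear governs)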